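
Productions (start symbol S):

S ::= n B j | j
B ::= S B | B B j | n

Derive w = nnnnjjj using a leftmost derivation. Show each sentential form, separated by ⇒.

S⇒nBj⇒nBBjj⇒nnBjj⇒nnBBjjj⇒nnnBjjj⇒nnnnjjj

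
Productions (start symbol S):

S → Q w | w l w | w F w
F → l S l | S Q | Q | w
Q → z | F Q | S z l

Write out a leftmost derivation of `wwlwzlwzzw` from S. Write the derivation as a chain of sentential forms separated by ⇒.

S ⇒ Qw ⇒ FQw ⇒ wQw ⇒ wFQw ⇒ wSQQw ⇒ wQwQQw ⇒ wSzlwQQw ⇒ wwlwzlwQQw ⇒ wwlwzlwzQw ⇒ wwlwzlwzzw

S ⇒ Qw   [S → Q w]
Qw ⇒ FQw   [Q → F Q]
FQw ⇒ wQw   [F → w]
wQw ⇒ wFQw   [Q → F Q]
wFQw ⇒ wSQQw   [F → S Q]
wSQQw ⇒ wQwQQw   [S → Q w]
wQwQQw ⇒ wSzlwQQw   [Q → S z l]
wSzlwQQw ⇒ wwlwzlwQQw   [S → w l w]
wwlwzlwQQw ⇒ wwlwzlwzQw   [Q → z]
wwlwzlwzQw ⇒ wwlwzlwzzw   [Q → z]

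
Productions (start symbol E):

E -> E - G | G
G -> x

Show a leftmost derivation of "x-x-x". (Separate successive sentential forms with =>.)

E=>E-G=>E-G-G=>G-G-G=>x-G-G=>x-x-G=>x-x-x

E => E-G   [E -> E - G]
E-G => E-G-G   [E -> E - G]
E-G-G => G-G-G   [E -> G]
G-G-G => x-G-G   [G -> x]
x-G-G => x-x-G   [G -> x]
x-x-G => x-x-x   [G -> x]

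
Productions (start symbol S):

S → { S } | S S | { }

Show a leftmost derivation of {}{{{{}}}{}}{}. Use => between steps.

S=>SS=>SSS=>{}SS=>{}{S}S=>{}{SS}S=>{}{{S}S}S=>{}{{{S}}S}S=>{}{{{{}}}S}S=>{}{{{{}}}{}}S=>{}{{{{}}}{}}{}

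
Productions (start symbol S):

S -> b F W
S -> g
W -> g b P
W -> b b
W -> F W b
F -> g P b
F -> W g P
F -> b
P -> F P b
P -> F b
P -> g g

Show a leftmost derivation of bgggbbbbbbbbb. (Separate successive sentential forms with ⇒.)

S⇒bFW⇒bgPbW⇒bgFbbW⇒bggPbbbW⇒bggFbbbbW⇒bgggPbbbbbW⇒bgggFbbbbbbW⇒bgggbbbbbbbW⇒bgggbbbbbbbbb

S ⇒ bFW   [S -> b F W]
bFW ⇒ bgPbW   [F -> g P b]
bgPbW ⇒ bgFbbW   [P -> F b]
bgFbbW ⇒ bggPbbbW   [F -> g P b]
bggPbbbW ⇒ bggFbbbbW   [P -> F b]
bggFbbbbW ⇒ bgggPbbbbbW   [F -> g P b]
bgggPbbbbbW ⇒ bgggFbbbbbbW   [P -> F b]
bgggFbbbbbbW ⇒ bgggbbbbbbbW   [F -> b]
bgggbbbbbbbW ⇒ bgggbbbbbbbbb   [W -> b b]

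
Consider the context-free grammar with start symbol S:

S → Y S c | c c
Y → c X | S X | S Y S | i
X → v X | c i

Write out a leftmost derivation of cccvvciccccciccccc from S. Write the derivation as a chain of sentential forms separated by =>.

S => YSc   [S → Y S c]
YSc => SYSSc   [Y → S Y S]
SYSSc => YScYSSc   [S → Y S c]
YScYSSc => SYSScYSSc   [Y → S Y S]
SYSScYSSc => ccYSScYSSc   [S → c c]
ccYSScYSSc => cccXSScYSSc   [Y → c X]
cccXSScYSSc => cccvXSScYSSc   [X → v X]
cccvXSScYSSc => cccvvXSScYSSc   [X → v X]
cccvvXSScYSSc => cccvvciSScYSSc   [X → c i]
cccvvciSScYSSc => cccvvciccScYSSc   [S → c c]
cccvvciccScYSSc => cccvvcicccccYSSc   [S → c c]
cccvvcicccccYSSc => cccvvciccccciSSc   [Y → i]
cccvvciccccciSSc => cccvvciccccciccSc   [S → c c]
cccvvciccccciccSc => cccvvciccccciccccc   [S → c c]

S => YSc => SYSSc => YScYSSc => SYSScYSSc => ccYSScYSSc => cccXSScYSSc => cccvXSScYSSc => cccvvXSScYSSc => cccvvciSScYSSc => cccvvciccScYSSc => cccvvcicccccYSSc => cccvvciccccciSSc => cccvvciccccciccSc => cccvvciccccciccccc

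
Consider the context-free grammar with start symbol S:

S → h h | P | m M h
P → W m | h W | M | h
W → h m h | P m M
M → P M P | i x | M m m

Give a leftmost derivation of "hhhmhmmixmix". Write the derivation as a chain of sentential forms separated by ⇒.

S ⇒ P ⇒ hW ⇒ hPmM ⇒ hhWmM ⇒ hhPmMmM ⇒ hhWmmMmM ⇒ hhhmhmmMmM ⇒ hhhmhmmixmM ⇒ hhhmhmmixmix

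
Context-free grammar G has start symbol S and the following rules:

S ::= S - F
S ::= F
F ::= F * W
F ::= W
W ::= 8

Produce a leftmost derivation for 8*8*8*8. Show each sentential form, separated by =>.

S=>F=>F*W=>F*W*W=>F*W*W*W=>W*W*W*W=>8*W*W*W=>8*8*W*W=>8*8*8*W=>8*8*8*8

S => F   [S ::= F]
F => F*W   [F ::= F * W]
F*W => F*W*W   [F ::= F * W]
F*W*W => F*W*W*W   [F ::= F * W]
F*W*W*W => W*W*W*W   [F ::= W]
W*W*W*W => 8*W*W*W   [W ::= 8]
8*W*W*W => 8*8*W*W   [W ::= 8]
8*8*W*W => 8*8*8*W   [W ::= 8]
8*8*8*W => 8*8*8*8   [W ::= 8]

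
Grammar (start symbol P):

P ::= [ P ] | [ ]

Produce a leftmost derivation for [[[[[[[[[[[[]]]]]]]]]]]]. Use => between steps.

P=>[P]=>[[P]]=>[[[P]]]=>[[[[P]]]]=>[[[[[P]]]]]=>[[[[[[P]]]]]]=>[[[[[[[P]]]]]]]=>[[[[[[[[P]]]]]]]]=>[[[[[[[[[P]]]]]]]]]=>[[[[[[[[[[P]]]]]]]]]]=>[[[[[[[[[[[P]]]]]]]]]]]=>[[[[[[[[[[[[]]]]]]]]]]]]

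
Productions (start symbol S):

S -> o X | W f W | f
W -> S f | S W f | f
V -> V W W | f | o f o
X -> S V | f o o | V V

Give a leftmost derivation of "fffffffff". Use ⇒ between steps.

S ⇒ WfW   [S -> W f W]
WfW ⇒ SffW   [W -> S f]
SffW ⇒ WfWffW   [S -> W f W]
WfWffW ⇒ SffWffW   [W -> S f]
SffWffW ⇒ WfWffWffW   [S -> W f W]
WfWffWffW ⇒ ffWffWffW   [W -> f]
ffWffWffW ⇒ fffffWffW   [W -> f]
fffffWffW ⇒ ffffffffW   [W -> f]
ffffffffW ⇒ fffffffff   [W -> f]

S ⇒ WfW ⇒ SffW ⇒ WfWffW ⇒ SffWffW ⇒ WfWffWffW ⇒ ffWffWffW ⇒ fffffWffW ⇒ ffffffffW ⇒ fffffffff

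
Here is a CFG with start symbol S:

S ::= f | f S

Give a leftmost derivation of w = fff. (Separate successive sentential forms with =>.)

S => fS => ffS => fff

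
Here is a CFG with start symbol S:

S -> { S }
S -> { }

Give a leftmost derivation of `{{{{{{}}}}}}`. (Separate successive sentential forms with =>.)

S => {S} => {{S}} => {{{S}}} => {{{{S}}}} => {{{{{S}}}}} => {{{{{{}}}}}}

S => {S}   [S -> { S }]
{S} => {{S}}   [S -> { S }]
{{S}} => {{{S}}}   [S -> { S }]
{{{S}}} => {{{{S}}}}   [S -> { S }]
{{{{S}}}} => {{{{{S}}}}}   [S -> { S }]
{{{{{S}}}}} => {{{{{{}}}}}}   [S -> { }]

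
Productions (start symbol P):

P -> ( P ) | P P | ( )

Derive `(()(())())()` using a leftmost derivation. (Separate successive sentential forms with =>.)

P => PP   [P -> P P]
PP => (P)P   [P -> ( P )]
(P)P => (PP)P   [P -> P P]
(PP)P => (PPP)P   [P -> P P]
(PPP)P => (()PP)P   [P -> ( )]
(()PP)P => (()(P)P)P   [P -> ( P )]
(()(P)P)P => (()(())P)P   [P -> ( )]
(()(())P)P => (()(())())P   [P -> ( )]
(()(())())P => (()(())())()   [P -> ( )]

P=>PP=>(P)P=>(PP)P=>(PPP)P=>(()PP)P=>(()(P)P)P=>(()(())P)P=>(()(())())P=>(()(())())()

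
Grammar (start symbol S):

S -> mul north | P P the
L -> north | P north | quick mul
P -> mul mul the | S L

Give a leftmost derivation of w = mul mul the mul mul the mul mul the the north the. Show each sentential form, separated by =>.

S => P P the => mul mul the P the => mul mul the S L the => mul mul the P P the L the => mul mul the mul mul the P the L the => mul mul the mul mul the mul mul the the L the => mul mul the mul mul the mul mul the the north the

S => P P the   [S -> P P the]
P P the => mul mul the P the   [P -> mul mul the]
mul mul the P the => mul mul the S L the   [P -> S L]
mul mul the S L the => mul mul the P P the L the   [S -> P P the]
mul mul the P P the L the => mul mul the mul mul the P the L the   [P -> mul mul the]
mul mul the mul mul the P the L the => mul mul the mul mul the mul mul the the L the   [P -> mul mul the]
mul mul the mul mul the mul mul the the L the => mul mul the mul mul the mul mul the the north the   [L -> north]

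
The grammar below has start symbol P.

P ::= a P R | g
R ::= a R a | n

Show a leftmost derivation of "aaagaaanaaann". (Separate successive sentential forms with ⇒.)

P ⇒ aPR   [P ::= a P R]
aPR ⇒ aaPRR   [P ::= a P R]
aaPRR ⇒ aaaPRRR   [P ::= a P R]
aaaPRRR ⇒ aaagRRR   [P ::= g]
aaagRRR ⇒ aaagaRaRR   [R ::= a R a]
aaagaRaRR ⇒ aaagaaRaaRR   [R ::= a R a]
aaagaaRaaRR ⇒ aaagaaaRaaaRR   [R ::= a R a]
aaagaaaRaaaRR ⇒ aaagaaanaaaRR   [R ::= n]
aaagaaanaaaRR ⇒ aaagaaanaaanR   [R ::= n]
aaagaaanaaanR ⇒ aaagaaanaaann   [R ::= n]

P⇒aPR⇒aaPRR⇒aaaPRRR⇒aaagRRR⇒aaagaRaRR⇒aaagaaRaaRR⇒aaagaaaRaaaRR⇒aaagaaanaaaRR⇒aaagaaanaaanR⇒aaagaaanaaann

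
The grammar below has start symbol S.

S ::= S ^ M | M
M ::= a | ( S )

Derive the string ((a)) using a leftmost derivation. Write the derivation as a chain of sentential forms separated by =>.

S => M => (S) => (M) => ((S)) => ((M)) => ((a))

S => M   [S ::= M]
M => (S)   [M ::= ( S )]
(S) => (M)   [S ::= M]
(M) => ((S))   [M ::= ( S )]
((S)) => ((M))   [S ::= M]
((M)) => ((a))   [M ::= a]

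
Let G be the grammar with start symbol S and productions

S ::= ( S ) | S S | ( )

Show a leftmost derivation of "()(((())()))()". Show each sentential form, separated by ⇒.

S⇒SS⇒SSS⇒()SS⇒()(S)S⇒()((S))S⇒()((SS))S⇒()(((S)S))S⇒()(((())S))S⇒()(((())()))S⇒()(((())()))()

S ⇒ SS   [S ::= S S]
SS ⇒ SSS   [S ::= S S]
SSS ⇒ ()SS   [S ::= ( )]
()SS ⇒ ()(S)S   [S ::= ( S )]
()(S)S ⇒ ()((S))S   [S ::= ( S )]
()((S))S ⇒ ()((SS))S   [S ::= S S]
()((SS))S ⇒ ()(((S)S))S   [S ::= ( S )]
()(((S)S))S ⇒ ()(((())S))S   [S ::= ( )]
()(((())S))S ⇒ ()(((())()))S   [S ::= ( )]
()(((())()))S ⇒ ()(((())()))()   [S ::= ( )]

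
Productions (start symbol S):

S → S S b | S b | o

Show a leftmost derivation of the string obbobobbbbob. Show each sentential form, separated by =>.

S => SSb => SbSb => SbbSb => SbbbSb => SSbbbbSb => SSbSbbbbSb => SbSbSbbbbSb => SbbSbSbbbbSb => obbSbSbbbbSb => obbobSbbbbSb => obbobobbbbSb => obbobobbbbob

S => SSb   [S → S S b]
SSb => SbSb   [S → S b]
SbSb => SbbSb   [S → S b]
SbbSb => SbbbSb   [S → S b]
SbbbSb => SSbbbbSb   [S → S S b]
SSbbbbSb => SSbSbbbbSb   [S → S S b]
SSbSbbbbSb => SbSbSbbbbSb   [S → S b]
SbSbSbbbbSb => SbbSbSbbbbSb   [S → S b]
SbbSbSbbbbSb => obbSbSbbbbSb   [S → o]
obbSbSbbbbSb => obbobSbbbbSb   [S → o]
obbobSbbbbSb => obbobobbbbSb   [S → o]
obbobobbbbSb => obbobobbbbob   [S → o]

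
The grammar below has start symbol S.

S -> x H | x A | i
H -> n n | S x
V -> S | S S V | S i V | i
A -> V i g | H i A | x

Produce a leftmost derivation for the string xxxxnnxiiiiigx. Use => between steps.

S => xH => xSx => xxAx => xxVigx => xxSiVigx => xxxHiVigx => xxxSxiVigx => xxxxHxiVigx => xxxxnnxiVigx => xxxxnnxiSiVigx => xxxxnnxiiiVigx => xxxxnnxiiiiigx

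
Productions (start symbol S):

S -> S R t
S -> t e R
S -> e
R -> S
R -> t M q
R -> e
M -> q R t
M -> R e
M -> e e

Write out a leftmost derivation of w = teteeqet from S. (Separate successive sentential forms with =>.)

S => SRt => teRRt => tetMqRt => tetReqRt => teteeqRt => teteeqet

S => SRt   [S -> S R t]
SRt => teRRt   [S -> t e R]
teRRt => tetMqRt   [R -> t M q]
tetMqRt => tetReqRt   [M -> R e]
tetReqRt => teteeqRt   [R -> e]
teteeqRt => teteeqet   [R -> e]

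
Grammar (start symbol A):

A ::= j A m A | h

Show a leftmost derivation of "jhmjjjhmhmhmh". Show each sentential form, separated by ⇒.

A ⇒ jAmA   [A ::= j A m A]
jAmA ⇒ jhmA   [A ::= h]
jhmA ⇒ jhmjAmA   [A ::= j A m A]
jhmjAmA ⇒ jhmjjAmAmA   [A ::= j A m A]
jhmjjAmAmA ⇒ jhmjjjAmAmAmA   [A ::= j A m A]
jhmjjjAmAmAmA ⇒ jhmjjjhmAmAmA   [A ::= h]
jhmjjjhmAmAmA ⇒ jhmjjjhmhmAmA   [A ::= h]
jhmjjjhmhmAmA ⇒ jhmjjjhmhmhmA   [A ::= h]
jhmjjjhmhmhmA ⇒ jhmjjjhmhmhmh   [A ::= h]

A ⇒ jAmA ⇒ jhmA ⇒ jhmjAmA ⇒ jhmjjAmAmA ⇒ jhmjjjAmAmAmA ⇒ jhmjjjhmAmAmA ⇒ jhmjjjhmhmAmA ⇒ jhmjjjhmhmhmA ⇒ jhmjjjhmhmhmh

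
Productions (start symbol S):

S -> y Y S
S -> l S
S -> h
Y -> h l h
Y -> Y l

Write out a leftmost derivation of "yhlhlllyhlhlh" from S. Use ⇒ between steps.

S⇒yYS⇒yYlS⇒yYllS⇒yYlllS⇒yhlhlllS⇒yhlhlllyYS⇒yhlhlllyYlS⇒yhlhlllyhlhlS⇒yhlhlllyhlhlh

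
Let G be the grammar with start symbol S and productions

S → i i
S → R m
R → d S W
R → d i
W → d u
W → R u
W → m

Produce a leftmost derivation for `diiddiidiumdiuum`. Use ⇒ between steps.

S ⇒ Rm   [S → R m]
Rm ⇒ dSWm   [R → d S W]
dSWm ⇒ diiWm   [S → i i]
diiWm ⇒ diiRum   [W → R u]
diiRum ⇒ diidSWum   [R → d S W]
diidSWum ⇒ diidRmWum   [S → R m]
diidRmWum ⇒ diiddSWmWum   [R → d S W]
diiddSWmWum ⇒ diiddiiWmWum   [S → i i]
diiddiiWmWum ⇒ diiddiiRumWum   [W → R u]
diiddiiRumWum ⇒ diiddiidiumWum   [R → d i]
diiddiidiumWum ⇒ diiddiidiumRuum   [W → R u]
diiddiidiumRuum ⇒ diiddiidiumdiuum   [R → d i]

S ⇒ Rm ⇒ dSWm ⇒ diiWm ⇒ diiRum ⇒ diidSWum ⇒ diidRmWum ⇒ diiddSWmWum ⇒ diiddiiWmWum ⇒ diiddiiRumWum ⇒ diiddiidiumWum ⇒ diiddiidiumRuum ⇒ diiddiidiumdiuum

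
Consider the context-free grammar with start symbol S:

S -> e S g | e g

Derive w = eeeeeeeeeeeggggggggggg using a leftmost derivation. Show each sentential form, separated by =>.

S => eSg   [S -> e S g]
eSg => eeSgg   [S -> e S g]
eeSgg => eeeSggg   [S -> e S g]
eeeSggg => eeeeSgggg   [S -> e S g]
eeeeSgggg => eeeeeSggggg   [S -> e S g]
eeeeeSggggg => eeeeeeSgggggg   [S -> e S g]
eeeeeeSgggggg => eeeeeeeSggggggg   [S -> e S g]
eeeeeeeSggggggg => eeeeeeeeSgggggggg   [S -> e S g]
eeeeeeeeSgggggggg => eeeeeeeeeSggggggggg   [S -> e S g]
eeeeeeeeeSggggggggg => eeeeeeeeeeSgggggggggg   [S -> e S g]
eeeeeeeeeeSgggggggggg => eeeeeeeeeeeggggggggggg   [S -> e g]

S => eSg => eeSgg => eeeSggg => eeeeSgggg => eeeeeSggggg => eeeeeeSgggggg => eeeeeeeSggggggg => eeeeeeeeSgggggggg => eeeeeeeeeSggggggggg => eeeeeeeeeeSgggggggggg => eeeeeeeeeeeggggggggggg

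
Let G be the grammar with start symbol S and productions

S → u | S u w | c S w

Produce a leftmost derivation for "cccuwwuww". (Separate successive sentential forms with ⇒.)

S ⇒ cSw ⇒ cSuww ⇒ ccSwuww ⇒ cccSwwuww ⇒ cccuwwuww

S ⇒ cSw   [S → c S w]
cSw ⇒ cSuww   [S → S u w]
cSuww ⇒ ccSwuww   [S → c S w]
ccSwuww ⇒ cccSwwuww   [S → c S w]
cccSwwuww ⇒ cccuwwuww   [S → u]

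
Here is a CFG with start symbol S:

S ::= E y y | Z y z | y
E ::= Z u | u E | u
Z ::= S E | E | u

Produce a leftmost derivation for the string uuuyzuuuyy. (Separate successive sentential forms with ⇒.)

S ⇒ Eyy   [S ::= E y y]
Eyy ⇒ uEyy   [E ::= u E]
uEyy ⇒ uuEyy   [E ::= u E]
uuEyy ⇒ uuZuyy   [E ::= Z u]
uuZuyy ⇒ uuSEuyy   [Z ::= S E]
uuSEuyy ⇒ uuZyzEuyy   [S ::= Z y z]
uuZyzEuyy ⇒ uuuyzEuyy   [Z ::= u]
uuuyzEuyy ⇒ uuuyzuEuyy   [E ::= u E]
uuuyzuEuyy ⇒ uuuyzuuuyy   [E ::= u]

S⇒Eyy⇒uEyy⇒uuEyy⇒uuZuyy⇒uuSEuyy⇒uuZyzEuyy⇒uuuyzEuyy⇒uuuyzuEuyy⇒uuuyzuuuyy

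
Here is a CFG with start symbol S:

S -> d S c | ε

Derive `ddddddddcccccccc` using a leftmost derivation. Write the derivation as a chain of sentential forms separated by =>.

S => dSc => ddScc => dddSccc => ddddScccc => dddddSccccc => ddddddScccccc => dddddddSccccccc => ddddddddScccccccc => ddddddddcccccccc

S => dSc   [S -> d S c]
dSc => ddScc   [S -> d S c]
ddScc => dddSccc   [S -> d S c]
dddSccc => ddddScccc   [S -> d S c]
ddddScccc => dddddSccccc   [S -> d S c]
dddddSccccc => ddddddScccccc   [S -> d S c]
ddddddScccccc => dddddddSccccccc   [S -> d S c]
dddddddSccccccc => ddddddddScccccccc   [S -> d S c]
ddddddddScccccccc => ddddddddcccccccc   [S -> ε]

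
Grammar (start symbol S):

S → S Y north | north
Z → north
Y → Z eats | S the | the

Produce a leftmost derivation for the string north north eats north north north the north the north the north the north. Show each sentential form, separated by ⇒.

S ⇒ S Y north ⇒ S Y north Y north ⇒ north Y north Y north ⇒ north Z eats north Y north ⇒ north north eats north Y north ⇒ north north eats north S the north ⇒ north north eats north S Y north the north ⇒ north north eats north S Y north Y north the north ⇒ north north eats north S Y north Y north Y north the north ⇒ north north eats north north Y north Y north Y north the north ⇒ north north eats north north S the north Y north Y north the north ⇒ north north eats north north north the north Y north Y north the north ⇒ north north eats north north north the north the north Y north the north ⇒ north north eats north north north the north the north the north the north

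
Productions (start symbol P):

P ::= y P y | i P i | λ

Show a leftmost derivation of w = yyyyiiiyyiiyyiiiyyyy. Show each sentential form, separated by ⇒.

P⇒yPy⇒yyPyy⇒yyyPyyy⇒yyyyPyyyy⇒yyyyiPiyyyy⇒yyyyiiPiiyyyy⇒yyyyiiiPiiiyyyy⇒yyyyiiiyPyiiiyyyy⇒yyyyiiiyyPyyiiiyyyy⇒yyyyiiiyyiPiyyiiiyyyy⇒yyyyiiiyyiiyyiiiyyyy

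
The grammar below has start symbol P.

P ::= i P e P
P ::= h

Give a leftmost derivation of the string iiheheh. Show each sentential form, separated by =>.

P => iPeP => iiPePeP => iihePeP => iiheheP => iiheheh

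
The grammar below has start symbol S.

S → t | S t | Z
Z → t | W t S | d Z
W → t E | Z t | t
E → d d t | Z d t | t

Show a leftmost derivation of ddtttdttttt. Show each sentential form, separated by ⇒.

S⇒St⇒Zt⇒WtSt⇒ZttSt⇒WtSttSt⇒ZttSttSt⇒dZttSttSt⇒ddZttSttSt⇒ddtttSttSt⇒ddtttZttSt⇒ddtttdZttSt⇒ddtttdtttSt⇒ddtttdtttZt⇒ddtttdttttt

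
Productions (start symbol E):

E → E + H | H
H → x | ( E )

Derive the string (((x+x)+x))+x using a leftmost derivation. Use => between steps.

E => E+H => H+H => (E)+H => (H)+H => ((E))+H => ((E+H))+H => ((H+H))+H => (((E)+H))+H => (((E+H)+H))+H => (((H+H)+H))+H => (((x+H)+H))+H => (((x+x)+H))+H => (((x+x)+x))+H => (((x+x)+x))+x

E => E+H   [E → E + H]
E+H => H+H   [E → H]
H+H => (E)+H   [H → ( E )]
(E)+H => (H)+H   [E → H]
(H)+H => ((E))+H   [H → ( E )]
((E))+H => ((E+H))+H   [E → E + H]
((E+H))+H => ((H+H))+H   [E → H]
((H+H))+H => (((E)+H))+H   [H → ( E )]
(((E)+H))+H => (((E+H)+H))+H   [E → E + H]
(((E+H)+H))+H => (((H+H)+H))+H   [E → H]
(((H+H)+H))+H => (((x+H)+H))+H   [H → x]
(((x+H)+H))+H => (((x+x)+H))+H   [H → x]
(((x+x)+H))+H => (((x+x)+x))+H   [H → x]
(((x+x)+x))+H => (((x+x)+x))+x   [H → x]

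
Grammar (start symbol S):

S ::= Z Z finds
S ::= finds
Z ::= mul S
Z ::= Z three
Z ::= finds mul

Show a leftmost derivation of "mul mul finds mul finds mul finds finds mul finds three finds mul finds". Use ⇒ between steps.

S ⇒ Z Z finds ⇒ Z three Z finds ⇒ mul S three Z finds ⇒ mul Z Z finds three Z finds ⇒ mul mul S Z finds three Z finds ⇒ mul mul Z Z finds Z finds three Z finds ⇒ mul mul finds mul Z finds Z finds three Z finds ⇒ mul mul finds mul finds mul finds Z finds three Z finds ⇒ mul mul finds mul finds mul finds finds mul finds three Z finds ⇒ mul mul finds mul finds mul finds finds mul finds three finds mul finds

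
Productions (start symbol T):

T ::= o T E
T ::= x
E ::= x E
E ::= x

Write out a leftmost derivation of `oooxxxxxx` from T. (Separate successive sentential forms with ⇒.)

T ⇒ oTE ⇒ ooTEE ⇒ oooTEEE ⇒ oooxEEE ⇒ oooxxEEE ⇒ oooxxxEE ⇒ oooxxxxE ⇒ oooxxxxxE ⇒ oooxxxxxx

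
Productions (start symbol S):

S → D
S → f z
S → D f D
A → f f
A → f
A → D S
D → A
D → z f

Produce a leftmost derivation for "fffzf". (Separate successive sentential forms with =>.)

S=>DfD=>AfD=>fffD=>fffzf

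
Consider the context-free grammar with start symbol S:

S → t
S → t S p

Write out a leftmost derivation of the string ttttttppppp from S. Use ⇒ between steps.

S⇒tSp⇒ttSpp⇒tttSppp⇒ttttSpppp⇒tttttSppppp⇒ttttttppppp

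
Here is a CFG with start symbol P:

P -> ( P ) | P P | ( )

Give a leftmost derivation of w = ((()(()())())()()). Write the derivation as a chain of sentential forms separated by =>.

P => (P) => (PP) => (PPP) => ((P)PP) => ((PP)PP) => ((()P)PP) => ((()PP)PP) => ((()(P)P)PP) => ((()(PP)P)PP) => ((()(()P)P)PP) => ((()(()())P)PP) => ((()(()())())PP) => ((()(()())())()P) => ((()(()())())()())

P => (P)   [P -> ( P )]
(P) => (PP)   [P -> P P]
(PP) => (PPP)   [P -> P P]
(PPP) => ((P)PP)   [P -> ( P )]
((P)PP) => ((PP)PP)   [P -> P P]
((PP)PP) => ((()P)PP)   [P -> ( )]
((()P)PP) => ((()PP)PP)   [P -> P P]
((()PP)PP) => ((()(P)P)PP)   [P -> ( P )]
((()(P)P)PP) => ((()(PP)P)PP)   [P -> P P]
((()(PP)P)PP) => ((()(()P)P)PP)   [P -> ( )]
((()(()P)P)PP) => ((()(()())P)PP)   [P -> ( )]
((()(()())P)PP) => ((()(()())())PP)   [P -> ( )]
((()(()())())PP) => ((()(()())())()P)   [P -> ( )]
((()(()())())()P) => ((()(()())())()())   [P -> ( )]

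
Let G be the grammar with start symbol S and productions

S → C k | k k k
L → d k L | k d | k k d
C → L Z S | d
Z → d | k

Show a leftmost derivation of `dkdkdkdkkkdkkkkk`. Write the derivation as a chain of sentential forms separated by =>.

S=>Ck=>LZSk=>dkLZSk=>dkdkLZSk=>dkdkdkLZSk=>dkdkdkdkLZSk=>dkdkdkdkkkdZSk=>dkdkdkdkkkdkSk=>dkdkdkdkkkdkkkkk

S => Ck   [S → C k]
Ck => LZSk   [C → L Z S]
LZSk => dkLZSk   [L → d k L]
dkLZSk => dkdkLZSk   [L → d k L]
dkdkLZSk => dkdkdkLZSk   [L → d k L]
dkdkdkLZSk => dkdkdkdkLZSk   [L → d k L]
dkdkdkdkLZSk => dkdkdkdkkkdZSk   [L → k k d]
dkdkdkdkkkdZSk => dkdkdkdkkkdkSk   [Z → k]
dkdkdkdkkkdkSk => dkdkdkdkkkdkkkkk   [S → k k k]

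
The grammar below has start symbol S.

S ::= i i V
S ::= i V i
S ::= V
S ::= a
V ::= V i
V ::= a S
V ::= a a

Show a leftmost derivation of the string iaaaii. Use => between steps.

S => iVi   [S ::= i V i]
iVi => iaSi   [V ::= a S]
iaSi => iaVi   [S ::= V]
iaVi => iaVii   [V ::= V i]
iaVii => iaaaii   [V ::= a a]

S => iVi => iaSi => iaVi => iaVii => iaaaii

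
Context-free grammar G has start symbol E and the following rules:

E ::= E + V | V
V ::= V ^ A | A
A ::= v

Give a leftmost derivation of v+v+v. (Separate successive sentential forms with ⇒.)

E ⇒ E+V ⇒ E+V+V ⇒ V+V+V ⇒ A+V+V ⇒ v+V+V ⇒ v+A+V ⇒ v+v+V ⇒ v+v+A ⇒ v+v+v

E ⇒ E+V   [E ::= E + V]
E+V ⇒ E+V+V   [E ::= E + V]
E+V+V ⇒ V+V+V   [E ::= V]
V+V+V ⇒ A+V+V   [V ::= A]
A+V+V ⇒ v+V+V   [A ::= v]
v+V+V ⇒ v+A+V   [V ::= A]
v+A+V ⇒ v+v+V   [A ::= v]
v+v+V ⇒ v+v+A   [V ::= A]
v+v+A ⇒ v+v+v   [A ::= v]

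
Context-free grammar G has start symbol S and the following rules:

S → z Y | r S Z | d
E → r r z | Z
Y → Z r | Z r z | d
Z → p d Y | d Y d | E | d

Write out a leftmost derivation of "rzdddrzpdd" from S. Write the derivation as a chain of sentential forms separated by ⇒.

S⇒rSZ⇒rzYZ⇒rzZrzZ⇒rzdYdrzZ⇒rzdddrzZ⇒rzdddrzpdY⇒rzdddrzpdd

S ⇒ rSZ   [S → r S Z]
rSZ ⇒ rzYZ   [S → z Y]
rzYZ ⇒ rzZrzZ   [Y → Z r z]
rzZrzZ ⇒ rzdYdrzZ   [Z → d Y d]
rzdYdrzZ ⇒ rzdddrzZ   [Y → d]
rzdddrzZ ⇒ rzdddrzpdY   [Z → p d Y]
rzdddrzpdY ⇒ rzdddrzpdd   [Y → d]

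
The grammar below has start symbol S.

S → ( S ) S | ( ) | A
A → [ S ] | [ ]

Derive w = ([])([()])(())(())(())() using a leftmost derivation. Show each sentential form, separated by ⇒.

S ⇒ (S)S   [S → ( S ) S]
(S)S ⇒ (A)S   [S → A]
(A)S ⇒ ([])S   [A → [ ]]
([])S ⇒ ([])(S)S   [S → ( S ) S]
([])(S)S ⇒ ([])(A)S   [S → A]
([])(A)S ⇒ ([])([S])S   [A → [ S ]]
([])([S])S ⇒ ([])([()])S   [S → ( )]
([])([()])S ⇒ ([])([()])(S)S   [S → ( S ) S]
([])([()])(S)S ⇒ ([])([()])(())S   [S → ( )]
([])([()])(())S ⇒ ([])([()])(())(S)S   [S → ( S ) S]
([])([()])(())(S)S ⇒ ([])([()])(())(())S   [S → ( )]
([])([()])(())(())S ⇒ ([])([()])(())(())(S)S   [S → ( S ) S]
([])([()])(())(())(S)S ⇒ ([])([()])(())(())(())S   [S → ( )]
([])([()])(())(())(())S ⇒ ([])([()])(())(())(())()   [S → ( )]

S⇒(S)S⇒(A)S⇒([])S⇒([])(S)S⇒([])(A)S⇒([])([S])S⇒([])([()])S⇒([])([()])(S)S⇒([])([()])(())S⇒([])([()])(())(S)S⇒([])([()])(())(())S⇒([])([()])(())(())(S)S⇒([])([()])(())(())(())S⇒([])([()])(())(())(())()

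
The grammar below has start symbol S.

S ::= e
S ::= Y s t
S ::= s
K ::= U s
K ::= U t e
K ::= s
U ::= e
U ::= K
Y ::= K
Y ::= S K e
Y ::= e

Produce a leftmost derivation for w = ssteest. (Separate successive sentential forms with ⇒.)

S ⇒ Yst ⇒ SKest ⇒ sKest ⇒ sUteest ⇒ sKteest ⇒ ssteest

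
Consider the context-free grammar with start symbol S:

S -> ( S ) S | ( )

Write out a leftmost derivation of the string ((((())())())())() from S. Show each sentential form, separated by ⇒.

S⇒(S)S⇒((S)S)S⇒(((S)S)S)S⇒((((S)S)S)S)S⇒((((())S)S)S)S⇒((((())())S)S)S⇒((((())())())S)S⇒((((())())())())S⇒((((())())())())()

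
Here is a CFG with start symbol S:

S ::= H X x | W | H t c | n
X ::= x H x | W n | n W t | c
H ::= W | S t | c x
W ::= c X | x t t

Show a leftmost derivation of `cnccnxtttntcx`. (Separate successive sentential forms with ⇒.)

S ⇒ HXx ⇒ WXx ⇒ cXXx ⇒ cnWtXx ⇒ cncXtXx ⇒ cncWntXx ⇒ cnccXntXx ⇒ cnccnWtntXx ⇒ cnccnxtttntXx ⇒ cnccnxtttntcx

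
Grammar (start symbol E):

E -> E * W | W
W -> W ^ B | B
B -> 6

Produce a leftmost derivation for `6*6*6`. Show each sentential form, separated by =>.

E => E*W   [E -> E * W]
E*W => E*W*W   [E -> E * W]
E*W*W => W*W*W   [E -> W]
W*W*W => B*W*W   [W -> B]
B*W*W => 6*W*W   [B -> 6]
6*W*W => 6*B*W   [W -> B]
6*B*W => 6*6*W   [B -> 6]
6*6*W => 6*6*B   [W -> B]
6*6*B => 6*6*6   [B -> 6]

E => E*W => E*W*W => W*W*W => B*W*W => 6*W*W => 6*B*W => 6*6*W => 6*6*B => 6*6*6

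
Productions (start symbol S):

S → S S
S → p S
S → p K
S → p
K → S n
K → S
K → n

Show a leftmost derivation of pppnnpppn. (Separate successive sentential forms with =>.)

S => SS   [S → S S]
SS => pKS   [S → p K]
pKS => pSnS   [K → S n]
pSnS => ppSnS   [S → p S]
ppSnS => pppKnS   [S → p K]
pppKnS => pppnnS   [K → n]
pppnnS => pppnnSS   [S → S S]
pppnnSS => pppnnpKS   [S → p K]
pppnnpKS => pppnnpSS   [K → S]
pppnnpSS => pppnnppS   [S → p]
pppnnppS => pppnnpppK   [S → p K]
pppnnpppK => pppnnpppn   [K → n]

S => SS => pKS => pSnS => ppSnS => pppKnS => pppnnS => pppnnSS => pppnnpKS => pppnnpSS => pppnnppS => pppnnpppK => pppnnpppn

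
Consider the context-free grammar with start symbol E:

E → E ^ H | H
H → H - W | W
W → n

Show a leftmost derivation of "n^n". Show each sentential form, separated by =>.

E => E^H => H^H => W^H => n^H => n^W => n^n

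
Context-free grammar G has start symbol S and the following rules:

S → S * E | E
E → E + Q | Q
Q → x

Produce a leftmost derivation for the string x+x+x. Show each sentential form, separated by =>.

S => E => E+Q => E+Q+Q => Q+Q+Q => x+Q+Q => x+x+Q => x+x+x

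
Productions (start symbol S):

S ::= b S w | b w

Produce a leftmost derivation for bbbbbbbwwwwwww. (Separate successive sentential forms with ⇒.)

S ⇒ bSw ⇒ bbSww ⇒ bbbSwww ⇒ bbbbSwwww ⇒ bbbbbSwwwww ⇒ bbbbbbSwwwwww ⇒ bbbbbbbwwwwwww

S ⇒ bSw   [S ::= b S w]
bSw ⇒ bbSww   [S ::= b S w]
bbSww ⇒ bbbSwww   [S ::= b S w]
bbbSwww ⇒ bbbbSwwww   [S ::= b S w]
bbbbSwwww ⇒ bbbbbSwwwww   [S ::= b S w]
bbbbbSwwwww ⇒ bbbbbbSwwwwww   [S ::= b S w]
bbbbbbSwwwwww ⇒ bbbbbbbwwwwwww   [S ::= b w]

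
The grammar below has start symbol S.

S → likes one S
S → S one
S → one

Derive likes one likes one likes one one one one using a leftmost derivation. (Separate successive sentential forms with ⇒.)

S ⇒ likes one S ⇒ likes one S one ⇒ likes one S one one ⇒ likes one likes one S one one ⇒ likes one likes one likes one S one one ⇒ likes one likes one likes one one one one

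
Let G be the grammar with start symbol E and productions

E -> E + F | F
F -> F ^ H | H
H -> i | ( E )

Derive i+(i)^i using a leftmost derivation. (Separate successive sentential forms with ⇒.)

E⇒E+F⇒F+F⇒H+F⇒i+F⇒i+F^H⇒i+H^H⇒i+(E)^H⇒i+(F)^H⇒i+(H)^H⇒i+(i)^H⇒i+(i)^i

E ⇒ E+F   [E -> E + F]
E+F ⇒ F+F   [E -> F]
F+F ⇒ H+F   [F -> H]
H+F ⇒ i+F   [H -> i]
i+F ⇒ i+F^H   [F -> F ^ H]
i+F^H ⇒ i+H^H   [F -> H]
i+H^H ⇒ i+(E)^H   [H -> ( E )]
i+(E)^H ⇒ i+(F)^H   [E -> F]
i+(F)^H ⇒ i+(H)^H   [F -> H]
i+(H)^H ⇒ i+(i)^H   [H -> i]
i+(i)^H ⇒ i+(i)^i   [H -> i]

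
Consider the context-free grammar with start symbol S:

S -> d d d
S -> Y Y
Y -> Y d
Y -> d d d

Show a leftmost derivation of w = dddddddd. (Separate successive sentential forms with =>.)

S => YY => dddY => dddYd => dddYdd => dddddddd

S => YY   [S -> Y Y]
YY => dddY   [Y -> d d d]
dddY => dddYd   [Y -> Y d]
dddYd => dddYdd   [Y -> Y d]
dddYdd => dddddddd   [Y -> d d d]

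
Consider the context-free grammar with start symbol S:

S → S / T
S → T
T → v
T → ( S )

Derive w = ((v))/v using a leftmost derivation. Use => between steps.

S=>S/T=>T/T=>(S)/T=>(T)/T=>((S))/T=>((T))/T=>((v))/T=>((v))/v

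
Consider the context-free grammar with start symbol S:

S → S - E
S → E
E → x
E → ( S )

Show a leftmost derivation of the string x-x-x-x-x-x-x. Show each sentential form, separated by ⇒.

S ⇒ S-E   [S → S - E]
S-E ⇒ S-E-E   [S → S - E]
S-E-E ⇒ S-E-E-E   [S → S - E]
S-E-E-E ⇒ S-E-E-E-E   [S → S - E]
S-E-E-E-E ⇒ S-E-E-E-E-E   [S → S - E]
S-E-E-E-E-E ⇒ S-E-E-E-E-E-E   [S → S - E]
S-E-E-E-E-E-E ⇒ E-E-E-E-E-E-E   [S → E]
E-E-E-E-E-E-E ⇒ x-E-E-E-E-E-E   [E → x]
x-E-E-E-E-E-E ⇒ x-x-E-E-E-E-E   [E → x]
x-x-E-E-E-E-E ⇒ x-x-x-E-E-E-E   [E → x]
x-x-x-E-E-E-E ⇒ x-x-x-x-E-E-E   [E → x]
x-x-x-x-E-E-E ⇒ x-x-x-x-x-E-E   [E → x]
x-x-x-x-x-E-E ⇒ x-x-x-x-x-x-E   [E → x]
x-x-x-x-x-x-E ⇒ x-x-x-x-x-x-x   [E → x]

S ⇒ S-E ⇒ S-E-E ⇒ S-E-E-E ⇒ S-E-E-E-E ⇒ S-E-E-E-E-E ⇒ S-E-E-E-E-E-E ⇒ E-E-E-E-E-E-E ⇒ x-E-E-E-E-E-E ⇒ x-x-E-E-E-E-E ⇒ x-x-x-E-E-E-E ⇒ x-x-x-x-E-E-E ⇒ x-x-x-x-x-E-E ⇒ x-x-x-x-x-x-E ⇒ x-x-x-x-x-x-x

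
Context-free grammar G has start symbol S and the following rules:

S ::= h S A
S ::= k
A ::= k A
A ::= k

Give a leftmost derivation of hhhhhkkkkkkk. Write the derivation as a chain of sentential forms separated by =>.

S => hSA   [S ::= h S A]
hSA => hhSAA   [S ::= h S A]
hhSAA => hhhSAAA   [S ::= h S A]
hhhSAAA => hhhhSAAAA   [S ::= h S A]
hhhhSAAAA => hhhhhSAAAAA   [S ::= h S A]
hhhhhSAAAAA => hhhhhkAAAAA   [S ::= k]
hhhhhkAAAAA => hhhhhkkAAAA   [A ::= k]
hhhhhkkAAAA => hhhhhkkkAAA   [A ::= k]
hhhhhkkkAAA => hhhhhkkkkAA   [A ::= k]
hhhhhkkkkAA => hhhhhkkkkkA   [A ::= k]
hhhhhkkkkkA => hhhhhkkkkkkA   [A ::= k A]
hhhhhkkkkkkA => hhhhhkkkkkkk   [A ::= k]

S => hSA => hhSAA => hhhSAAA => hhhhSAAAA => hhhhhSAAAAA => hhhhhkAAAAA => hhhhhkkAAAA => hhhhhkkkAAA => hhhhhkkkkAA => hhhhhkkkkkA => hhhhhkkkkkkA => hhhhhkkkkkkk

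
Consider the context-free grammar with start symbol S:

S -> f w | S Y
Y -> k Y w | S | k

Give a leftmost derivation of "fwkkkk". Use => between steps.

S => SY => SYY => SYYY => SYYYY => fwYYYY => fwkYYY => fwkkYY => fwkkkY => fwkkkk

S => SY   [S -> S Y]
SY => SYY   [S -> S Y]
SYY => SYYY   [S -> S Y]
SYYY => SYYYY   [S -> S Y]
SYYYY => fwYYYY   [S -> f w]
fwYYYY => fwkYYY   [Y -> k]
fwkYYY => fwkkYY   [Y -> k]
fwkkYY => fwkkkY   [Y -> k]
fwkkkY => fwkkkk   [Y -> k]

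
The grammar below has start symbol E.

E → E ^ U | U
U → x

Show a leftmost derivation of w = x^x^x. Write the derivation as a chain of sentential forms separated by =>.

E => E^U => E^U^U => U^U^U => x^U^U => x^x^U => x^x^x

E => E^U   [E → E ^ U]
E^U => E^U^U   [E → E ^ U]
E^U^U => U^U^U   [E → U]
U^U^U => x^U^U   [U → x]
x^U^U => x^x^U   [U → x]
x^x^U => x^x^x   [U → x]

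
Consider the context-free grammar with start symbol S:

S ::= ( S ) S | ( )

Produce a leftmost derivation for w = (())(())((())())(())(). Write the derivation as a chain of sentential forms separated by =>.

S => (S)S => (())S => (())(S)S => (())(())S => (())(())(S)S => (())(())((S)S)S => (())(())((())S)S => (())(())((())())S => (())(())((())())(S)S => (())(())((())())(())S => (())(())((())())(())()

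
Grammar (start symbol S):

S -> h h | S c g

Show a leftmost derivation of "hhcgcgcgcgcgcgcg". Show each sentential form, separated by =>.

S => Scg => Scgcg => Scgcgcg => Scgcgcgcg => Scgcgcgcgcg => Scgcgcgcgcgcg => Scgcgcgcgcgcgcg => hhcgcgcgcgcgcgcg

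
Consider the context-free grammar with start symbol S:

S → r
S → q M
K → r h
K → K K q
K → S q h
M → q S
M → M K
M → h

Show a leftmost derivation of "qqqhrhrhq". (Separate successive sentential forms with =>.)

S=>qM=>qMK=>qqSK=>qqqMK=>qqqhK=>qqqhKKq=>qqqhrhKq=>qqqhrhrhq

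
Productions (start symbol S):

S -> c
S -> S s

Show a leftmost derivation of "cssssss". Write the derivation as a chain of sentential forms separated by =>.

S => Ss => Sss => Ssss => Sssss => Ssssss => Sssssss => cssssss

S => Ss   [S -> S s]
Ss => Sss   [S -> S s]
Sss => Ssss   [S -> S s]
Ssss => Sssss   [S -> S s]
Sssss => Ssssss   [S -> S s]
Ssssss => Sssssss   [S -> S s]
Sssssss => cssssss   [S -> c]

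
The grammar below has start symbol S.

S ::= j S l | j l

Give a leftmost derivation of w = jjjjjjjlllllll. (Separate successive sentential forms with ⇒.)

S ⇒ jSl ⇒ jjSll ⇒ jjjSlll ⇒ jjjjSllll ⇒ jjjjjSlllll ⇒ jjjjjjSllllll ⇒ jjjjjjjlllllll

S ⇒ jSl   [S ::= j S l]
jSl ⇒ jjSll   [S ::= j S l]
jjSll ⇒ jjjSlll   [S ::= j S l]
jjjSlll ⇒ jjjjSllll   [S ::= j S l]
jjjjSllll ⇒ jjjjjSlllll   [S ::= j S l]
jjjjjSlllll ⇒ jjjjjjSllllll   [S ::= j S l]
jjjjjjSllllll ⇒ jjjjjjjlllllll   [S ::= j l]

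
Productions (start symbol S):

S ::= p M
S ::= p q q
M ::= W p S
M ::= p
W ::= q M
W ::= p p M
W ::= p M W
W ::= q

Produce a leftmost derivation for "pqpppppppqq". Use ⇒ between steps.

S ⇒ pM ⇒ pWpS ⇒ pqpS ⇒ pqppM ⇒ pqppWpS ⇒ pqppppMpS ⇒ pqppppppS ⇒ pqpppppppqq

S ⇒ pM   [S ::= p M]
pM ⇒ pWpS   [M ::= W p S]
pWpS ⇒ pqpS   [W ::= q]
pqpS ⇒ pqppM   [S ::= p M]
pqppM ⇒ pqppWpS   [M ::= W p S]
pqppWpS ⇒ pqppppMpS   [W ::= p p M]
pqppppMpS ⇒ pqppppppS   [M ::= p]
pqppppppS ⇒ pqpppppppqq   [S ::= p q q]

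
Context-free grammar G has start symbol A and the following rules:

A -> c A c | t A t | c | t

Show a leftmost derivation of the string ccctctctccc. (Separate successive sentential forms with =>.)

A => cAc   [A -> c A c]
cAc => ccAcc   [A -> c A c]
ccAcc => cccAccc   [A -> c A c]
cccAccc => ccctAtccc   [A -> t A t]
ccctAtccc => ccctcActccc   [A -> c A c]
ccctcActccc => ccctctctccc   [A -> t]

A=>cAc=>ccAcc=>cccAccc=>ccctAtccc=>ccctcActccc=>ccctctctccc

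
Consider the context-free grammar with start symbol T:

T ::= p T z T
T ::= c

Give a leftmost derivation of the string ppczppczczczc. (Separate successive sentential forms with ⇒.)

T ⇒ pTzT ⇒ ppTzTzT ⇒ ppczTzT ⇒ ppczpTzTzT ⇒ ppczppTzTzTzT ⇒ ppczppczTzTzT ⇒ ppczppczczTzT ⇒ ppczppczczczT ⇒ ppczppczczczc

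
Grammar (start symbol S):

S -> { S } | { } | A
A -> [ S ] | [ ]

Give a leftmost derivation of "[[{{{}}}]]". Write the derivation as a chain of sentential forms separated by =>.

S => A   [S -> A]
A => [S]   [A -> [ S ]]
[S] => [A]   [S -> A]
[A] => [[S]]   [A -> [ S ]]
[[S]] => [[{S}]]   [S -> { S }]
[[{S}]] => [[{{S}}]]   [S -> { S }]
[[{{S}}]] => [[{{{}}}]]   [S -> { }]

S => A => [S] => [A] => [[S]] => [[{S}]] => [[{{S}}]] => [[{{{}}}]]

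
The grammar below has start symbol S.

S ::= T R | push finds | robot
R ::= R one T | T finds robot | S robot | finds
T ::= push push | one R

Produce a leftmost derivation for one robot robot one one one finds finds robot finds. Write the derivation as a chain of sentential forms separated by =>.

S => T R => one R R => one R one T R => one S robot one T R => one robot robot one T R => one robot robot one one R R => one robot robot one one T finds robot R => one robot robot one one one R finds robot R => one robot robot one one one finds finds robot R => one robot robot one one one finds finds robot finds

S => T R   [S ::= T R]
T R => one R R   [T ::= one R]
one R R => one R one T R   [R ::= R one T]
one R one T R => one S robot one T R   [R ::= S robot]
one S robot one T R => one robot robot one T R   [S ::= robot]
one robot robot one T R => one robot robot one one R R   [T ::= one R]
one robot robot one one R R => one robot robot one one T finds robot R   [R ::= T finds robot]
one robot robot one one T finds robot R => one robot robot one one one R finds robot R   [T ::= one R]
one robot robot one one one R finds robot R => one robot robot one one one finds finds robot R   [R ::= finds]
one robot robot one one one finds finds robot R => one robot robot one one one finds finds robot finds   [R ::= finds]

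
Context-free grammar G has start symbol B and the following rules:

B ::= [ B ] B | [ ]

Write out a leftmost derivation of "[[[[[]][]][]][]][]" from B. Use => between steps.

B => [B]B => [[B]B]B => [[[B]B]B]B => [[[[B]B]B]B]B => [[[[[]]B]B]B]B => [[[[[]][]]B]B]B => [[[[[]][]][]]B]B => [[[[[]][]][]][]]B => [[[[[]][]][]][]][]

B => [B]B   [B ::= [ B ] B]
[B]B => [[B]B]B   [B ::= [ B ] B]
[[B]B]B => [[[B]B]B]B   [B ::= [ B ] B]
[[[B]B]B]B => [[[[B]B]B]B]B   [B ::= [ B ] B]
[[[[B]B]B]B]B => [[[[[]]B]B]B]B   [B ::= [ ]]
[[[[[]]B]B]B]B => [[[[[]][]]B]B]B   [B ::= [ ]]
[[[[[]][]]B]B]B => [[[[[]][]][]]B]B   [B ::= [ ]]
[[[[[]][]][]]B]B => [[[[[]][]][]][]]B   [B ::= [ ]]
[[[[[]][]][]][]]B => [[[[[]][]][]][]][]   [B ::= [ ]]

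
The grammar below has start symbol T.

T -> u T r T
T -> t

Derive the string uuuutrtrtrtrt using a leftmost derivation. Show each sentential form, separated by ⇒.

T ⇒ uTrT ⇒ uuTrTrT ⇒ uuuTrTrTrT ⇒ uuuuTrTrTrTrT ⇒ uuuutrTrTrTrT ⇒ uuuutrtrTrTrT ⇒ uuuutrtrtrTrT ⇒ uuuutrtrtrtrT ⇒ uuuutrtrtrtrt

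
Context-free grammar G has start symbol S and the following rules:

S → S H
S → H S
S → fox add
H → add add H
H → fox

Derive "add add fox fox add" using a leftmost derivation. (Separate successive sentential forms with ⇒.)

S ⇒ H S ⇒ add add H S ⇒ add add fox S ⇒ add add fox fox add

S ⇒ H S   [S → H S]
H S ⇒ add add H S   [H → add add H]
add add H S ⇒ add add fox S   [H → fox]
add add fox S ⇒ add add fox fox add   [S → fox add]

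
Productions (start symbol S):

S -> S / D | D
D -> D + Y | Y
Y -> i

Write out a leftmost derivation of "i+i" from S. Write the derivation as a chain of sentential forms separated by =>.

S => D => D+Y => Y+Y => i+Y => i+i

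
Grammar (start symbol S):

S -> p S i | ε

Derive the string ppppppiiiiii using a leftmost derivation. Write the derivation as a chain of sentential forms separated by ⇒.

S ⇒ pSi ⇒ ppSii ⇒ pppSiii ⇒ ppppSiiii ⇒ pppppSiiiii ⇒ ppppppSiiiiii ⇒ ppppppiiiiii

S ⇒ pSi   [S -> p S i]
pSi ⇒ ppSii   [S -> p S i]
ppSii ⇒ pppSiii   [S -> p S i]
pppSiii ⇒ ppppSiiii   [S -> p S i]
ppppSiiii ⇒ pppppSiiiii   [S -> p S i]
pppppSiiiii ⇒ ppppppSiiiiii   [S -> p S i]
ppppppSiiiiii ⇒ ppppppiiiiii   [S -> ε]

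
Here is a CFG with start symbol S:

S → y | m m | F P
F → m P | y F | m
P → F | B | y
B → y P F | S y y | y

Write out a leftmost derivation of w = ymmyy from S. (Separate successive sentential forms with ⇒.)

S ⇒ FP ⇒ yFP ⇒ ymPP ⇒ ymFP ⇒ ymmPP ⇒ ymmBP ⇒ ymmyP ⇒ ymmyy

S ⇒ FP   [S → F P]
FP ⇒ yFP   [F → y F]
yFP ⇒ ymPP   [F → m P]
ymPP ⇒ ymFP   [P → F]
ymFP ⇒ ymmPP   [F → m P]
ymmPP ⇒ ymmBP   [P → B]
ymmBP ⇒ ymmyP   [B → y]
ymmyP ⇒ ymmyy   [P → y]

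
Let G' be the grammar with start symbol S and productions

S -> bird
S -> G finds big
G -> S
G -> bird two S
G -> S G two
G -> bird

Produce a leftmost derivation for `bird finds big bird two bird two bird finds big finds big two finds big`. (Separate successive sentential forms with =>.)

S => G finds big   [S -> G finds big]
G finds big => S G two finds big   [G -> S G two]
S G two finds big => G finds big G two finds big   [S -> G finds big]
G finds big G two finds big => bird finds big G two finds big   [G -> bird]
bird finds big G two finds big => bird finds big bird two S two finds big   [G -> bird two S]
bird finds big bird two S two finds big => bird finds big bird two G finds big two finds big   [S -> G finds big]
bird finds big bird two G finds big two finds big => bird finds big bird two bird two S finds big two finds big   [G -> bird two S]
bird finds big bird two bird two S finds big two finds big => bird finds big bird two bird two G finds big finds big two finds big   [S -> G finds big]
bird finds big bird two bird two G finds big finds big two finds big => bird finds big bird two bird two bird finds big finds big two finds big   [G -> bird]

S => G finds big => S G two finds big => G finds big G two finds big => bird finds big G two finds big => bird finds big bird two S two finds big => bird finds big bird two G finds big two finds big => bird finds big bird two bird two S finds big two finds big => bird finds big bird two bird two G finds big finds big two finds big => bird finds big bird two bird two bird finds big finds big two finds big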